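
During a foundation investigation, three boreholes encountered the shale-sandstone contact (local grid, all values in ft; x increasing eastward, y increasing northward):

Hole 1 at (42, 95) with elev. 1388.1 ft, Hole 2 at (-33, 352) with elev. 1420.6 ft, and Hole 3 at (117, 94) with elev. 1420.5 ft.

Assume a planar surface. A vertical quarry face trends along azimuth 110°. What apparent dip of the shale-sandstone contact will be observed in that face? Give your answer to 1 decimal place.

17.9°

Two edge vectors: Hole 1→Hole 2 = (-75, 257, 32.5), Hole 1→Hole 3 = (75, -1, 32.4).
Normal n = (Hole 1→Hole 2) × (Hole 1→Hole 3) = (8359.3, 4867.5, -19200).
So ∂z/∂x = −n_x/n_z = 0.43538 and ∂z/∂y = −n_y/n_z = 0.25352.
Unit vector along 110° is (sin 110°, cos 110°) = (0.9397, -0.3420).
Slope in that direction = a·(0.9397) + b·(-0.3420) = 0.32242.
Apparent dip = arctan|0.32242| = 17.9° (true dip is 26.7°, so apparent ≤ true as expected).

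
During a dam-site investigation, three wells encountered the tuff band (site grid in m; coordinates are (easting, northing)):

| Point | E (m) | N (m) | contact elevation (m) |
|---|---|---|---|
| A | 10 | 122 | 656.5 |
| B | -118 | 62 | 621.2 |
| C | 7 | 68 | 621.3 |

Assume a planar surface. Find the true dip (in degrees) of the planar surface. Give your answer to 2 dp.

33.20°

Two edge vectors: A→B = (-128, -60, -35.3), A→C = (-3, -54, -35.2).
Normal n = (A→B) × (A→C) = (205.8, -4399.7, 6732).
So ∂z/∂E = −n_x/n_z = −0.03057 and ∂z/∂N = −n_y/n_z = 0.65355.
Gradient magnitude |∇z| = √(a² + b²) = √(0.00093 + 0.42713) = 0.65426.
True dip = arctan(0.65426) = 33.20°, dipping toward S (azimuth ≈ 177°).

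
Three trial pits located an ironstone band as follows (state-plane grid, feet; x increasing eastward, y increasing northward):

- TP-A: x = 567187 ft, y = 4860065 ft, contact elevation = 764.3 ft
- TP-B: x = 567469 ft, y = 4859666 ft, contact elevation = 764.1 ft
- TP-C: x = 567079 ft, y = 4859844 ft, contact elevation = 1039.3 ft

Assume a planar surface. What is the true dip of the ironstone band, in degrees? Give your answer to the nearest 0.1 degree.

Two edge vectors: TP-A→TP-B = (282, -399, -0.2), TP-A→TP-C = (-108, -221, 275).
Normal n = (TP-A→TP-B) × (TP-A→TP-C) = (-109769.2, -77528.4, -105414).
So ∂z/∂x = −n_x/n_z = −1.04132 and ∂z/∂y = −n_y/n_z = −0.73547.
Gradient magnitude |∇z| = √(a² + b²) = √(1.08434 + 0.54091) = 1.27485.
True dip = arctan(1.27485) = 51.9°, dipping toward NE (azimuth ≈ 055°).

51.9°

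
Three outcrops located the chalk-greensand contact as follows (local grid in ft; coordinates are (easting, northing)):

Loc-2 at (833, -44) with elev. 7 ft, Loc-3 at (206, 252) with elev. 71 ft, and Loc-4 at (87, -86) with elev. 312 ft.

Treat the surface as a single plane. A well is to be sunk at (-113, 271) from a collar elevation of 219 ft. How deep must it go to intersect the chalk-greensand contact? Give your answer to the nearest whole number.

Two edge vectors: Loc-2→Loc-3 = (-627, 296, 64), Loc-2→Loc-4 = (-746, -42, 305).
Normal n = (Loc-2→Loc-3) × (Loc-2→Loc-4) = (92968, 143491, 247150).
So ∂z/∂E = −n_x/n_z = −0.37616 and ∂z/∂N = −n_y/n_z = −0.58058.
Intercept c from Loc-2: 7 + 313.34 − 25.55 = 294.80.
At (-113, 271): z_contact = 42.5 − 157.3 + 294.80 = 180.0 ft.
Depth below ground = 219 − 180.0 = 39 ft.

39 ft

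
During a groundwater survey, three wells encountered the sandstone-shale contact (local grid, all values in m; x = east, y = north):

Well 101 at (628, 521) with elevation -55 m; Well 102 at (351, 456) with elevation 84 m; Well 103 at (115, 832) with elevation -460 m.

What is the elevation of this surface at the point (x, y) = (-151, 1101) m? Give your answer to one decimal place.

Let the plane be z = a·x + b·y + c.
Well 102−Well 101: −277a − 65b = 139;  Well 103−Well 101: −513a + 311b = −405.
Solving gives a = −0.141466, b = −1.535601.
Then c = -55 − a·628 − b·521 = 833.89.
At (-151, 1101): z = 21.4 − 1690.7 + 833.89 = -835.4 m.

-835.4 m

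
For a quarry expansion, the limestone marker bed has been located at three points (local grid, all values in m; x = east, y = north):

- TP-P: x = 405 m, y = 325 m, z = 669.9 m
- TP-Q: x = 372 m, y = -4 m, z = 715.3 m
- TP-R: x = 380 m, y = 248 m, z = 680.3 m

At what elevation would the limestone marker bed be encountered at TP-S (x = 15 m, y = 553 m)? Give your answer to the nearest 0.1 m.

Let the plane be z = a·x + b·y + c.
TP-Q−TP-P: −33a − 329b = 45.4;  TP-R−TP-P: −25a − 77b = 10.4.
Solving gives a = 0.01305, b = −0.13930.
Then c = 669.9 − a·405 − b·325 = 709.89.
At (15, 553): z = 0.2 − 77.0 + 709.89 = 633.0 m.

633.0 m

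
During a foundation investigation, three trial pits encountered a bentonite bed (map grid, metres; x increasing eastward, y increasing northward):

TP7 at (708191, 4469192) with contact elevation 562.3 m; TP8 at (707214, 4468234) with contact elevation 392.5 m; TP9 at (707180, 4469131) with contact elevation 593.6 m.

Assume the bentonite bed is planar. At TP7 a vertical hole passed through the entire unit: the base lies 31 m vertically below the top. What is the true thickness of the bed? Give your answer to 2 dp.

30.23 m

Let the plane be z = a·x + b·y + c.
TP8−TP7: −977a − 958b = −169.8;  TP9−TP7: −1011a − 61b = 31.3.
Solving gives a = −0.04438, b = 0.22251.
|∇z| = √(a²+b²) = 0.22689, so dip δ = arctan(0.22689) = 12.78°.
True thickness = vertical thickness × cos δ = 31 × cos 12.78° = 30.23 m.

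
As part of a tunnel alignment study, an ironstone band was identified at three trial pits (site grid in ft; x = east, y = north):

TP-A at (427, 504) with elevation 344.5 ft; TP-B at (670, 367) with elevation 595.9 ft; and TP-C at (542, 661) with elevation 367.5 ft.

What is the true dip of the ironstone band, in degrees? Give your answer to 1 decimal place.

Two edge vectors: TP-A→TP-B = (243, -137, 251.4), TP-A→TP-C = (115, 157, 23).
Normal n = (TP-A→TP-B) × (TP-A→TP-C) = (-42620.8, 23322, 53906).
So ∂z/∂x = −n_x/n_z = 0.79065 and ∂z/∂y = −n_y/n_z = −0.43264.
Gradient magnitude |∇z| = √(a² + b²) = √(0.62513 + 0.18718) = 0.90128.
True dip = arctan(0.90128) = 42.0°, dipping toward WNW (azimuth ≈ 299°).

42.0°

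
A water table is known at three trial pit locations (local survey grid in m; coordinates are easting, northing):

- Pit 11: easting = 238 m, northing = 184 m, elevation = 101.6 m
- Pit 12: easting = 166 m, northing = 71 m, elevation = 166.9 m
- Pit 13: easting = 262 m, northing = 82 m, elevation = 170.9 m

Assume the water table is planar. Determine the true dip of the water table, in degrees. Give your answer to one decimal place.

Two edge vectors: Pit 11→Pit 12 = (-72, -113, 65.3), Pit 11→Pit 13 = (24, -102, 69.3).
Normal n = (Pit 11→Pit 12) × (Pit 11→Pit 13) = (-1170.3, 6556.8, 10056).
So ∂z/∂easting = −n_x/n_z = 0.11638 and ∂z/∂northing = −n_y/n_z = −0.65203.
Gradient magnitude |∇z| = √(a² + b²) = √(0.01354 + 0.42514) = 0.66233.
True dip = arctan(0.66233) = 33.5°, dipping toward N (azimuth ≈ 350°).

33.5°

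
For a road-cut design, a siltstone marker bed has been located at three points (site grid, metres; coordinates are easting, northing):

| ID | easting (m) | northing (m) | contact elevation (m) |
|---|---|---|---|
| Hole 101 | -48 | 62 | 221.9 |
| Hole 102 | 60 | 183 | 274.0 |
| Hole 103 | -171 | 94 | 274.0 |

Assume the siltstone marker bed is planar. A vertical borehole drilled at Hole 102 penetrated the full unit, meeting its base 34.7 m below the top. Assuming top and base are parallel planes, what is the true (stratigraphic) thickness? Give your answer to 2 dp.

Let the plane be z = a·easting + b·northing + c.
Hole 102−Hole 101: 108a + 121b = 52.1;  Hole 103−Hole 101: −123a + 32b = 52.1.
Solving gives a = −0.25284, b = 0.65626.
|∇z| = √(a²+b²) = 0.70328, so dip δ = arctan(0.70328) = 35.12°.
True thickness = vertical thickness × cos δ = 34.7 × cos 35.12° = 28.38 m.

28.38 m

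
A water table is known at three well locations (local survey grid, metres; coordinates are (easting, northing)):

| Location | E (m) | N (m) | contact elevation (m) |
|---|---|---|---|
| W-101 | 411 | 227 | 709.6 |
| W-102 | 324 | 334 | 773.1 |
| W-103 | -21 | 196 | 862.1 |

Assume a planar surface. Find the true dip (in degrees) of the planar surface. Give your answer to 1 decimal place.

25.3°

Two edge vectors: W-101→W-102 = (-87, 107, 63.5), W-101→W-103 = (-432, -31, 152.5).
Normal n = (W-101→W-102) × (W-101→W-103) = (18286, -14164.5, 48921).
So ∂z/∂E = −n_x/n_z = −0.37379 and ∂z/∂N = −n_y/n_z = 0.28954.
Gradient magnitude |∇z| = √(a² + b²) = √(0.13972 + 0.08383) = 0.47281.
True dip = arctan(0.47281) = 25.3°, dipping toward SE (azimuth ≈ 128°).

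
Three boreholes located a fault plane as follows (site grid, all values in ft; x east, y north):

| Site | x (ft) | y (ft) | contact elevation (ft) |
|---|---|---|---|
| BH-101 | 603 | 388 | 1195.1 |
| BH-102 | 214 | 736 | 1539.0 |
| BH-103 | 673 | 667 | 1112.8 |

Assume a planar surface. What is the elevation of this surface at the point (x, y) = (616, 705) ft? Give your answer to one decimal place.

1164.0 ft

Two edge vectors: BH-101→BH-102 = (-389, 348, 343.9), BH-101→BH-103 = (70, 279, -82.3).
Normal n = (BH-101→BH-102) × (BH-101→BH-103) = (-124588.5, -7941.7, -132891).
So ∂z/∂x = −n_x/n_z = −0.93752 and ∂z/∂y = −n_y/n_z = −0.05976.
Intercept c from BH-101: 1195.1 + 565.33 + 23.19 = 1783.61.
At (616, 705): z = −577.5 − 42.1 + 1783.61 = 1164.0 ft.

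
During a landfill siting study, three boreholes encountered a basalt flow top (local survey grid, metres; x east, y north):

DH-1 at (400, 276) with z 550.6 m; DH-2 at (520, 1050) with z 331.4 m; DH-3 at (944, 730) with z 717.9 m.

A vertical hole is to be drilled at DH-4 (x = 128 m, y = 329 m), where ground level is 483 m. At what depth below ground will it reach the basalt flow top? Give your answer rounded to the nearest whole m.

Let the plane be z = a·x + b·y + c.
DH-2−DH-1: 120a + 774b = −219.2;  DH-3−DH-1: 544a + 454b = 167.3.
Solving gives a = 0.62472, b = −0.38006.
Then c = 550.6 − a·400 − b·276 = 405.61.
At (128, 329): z_contact = 80.0 − 125.0 + 405.61 = 360.5 m.
Depth below ground = 483 − 360.5 = 122 m.

122 m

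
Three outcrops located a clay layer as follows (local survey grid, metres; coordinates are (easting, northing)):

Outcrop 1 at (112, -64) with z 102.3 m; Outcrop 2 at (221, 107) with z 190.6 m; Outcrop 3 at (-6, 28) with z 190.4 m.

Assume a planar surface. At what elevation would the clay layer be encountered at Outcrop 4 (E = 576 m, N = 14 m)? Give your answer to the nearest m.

47 m

Let the plane be z = a·E + b·N + c.
Outcrop 2−Outcrop 1: 109a + 171b = 88.3;  Outcrop 3−Outcrop 1: −118a + 92b = 88.1.
Solving gives a = −0.22981, b = 0.66286.
Then c = 102.3 − a·112 − b·-64 = 170.46.
At (576, 14): z = −132.4 + 9.3 + 170.46 = 47.4 m.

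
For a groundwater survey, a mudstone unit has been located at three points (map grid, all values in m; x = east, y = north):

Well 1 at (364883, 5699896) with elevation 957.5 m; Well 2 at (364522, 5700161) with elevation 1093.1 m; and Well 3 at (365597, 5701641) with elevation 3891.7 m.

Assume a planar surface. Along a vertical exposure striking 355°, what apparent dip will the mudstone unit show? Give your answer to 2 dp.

Two edge vectors: Well 1→Well 2 = (-361, 265, 135.6), Well 1→Well 3 = (714, 1745, 2934.2).
Normal n = (Well 1→Well 2) × (Well 1→Well 3) = (540941, 1156064.6, -819155).
So ∂z/∂x = −n_x/n_z = 0.66036 and ∂z/∂y = −n_y/n_z = 1.41129.
Unit vector along 355° is (sin 355°, cos 355°) = (-0.0872, 0.9962).
Slope in that direction = a·(-0.0872) + b·(0.9962) = 1.34836.
Apparent dip = arctan|1.34836| = 53.44° (true dip is 57.3°, so apparent ≤ true as expected).

53.44°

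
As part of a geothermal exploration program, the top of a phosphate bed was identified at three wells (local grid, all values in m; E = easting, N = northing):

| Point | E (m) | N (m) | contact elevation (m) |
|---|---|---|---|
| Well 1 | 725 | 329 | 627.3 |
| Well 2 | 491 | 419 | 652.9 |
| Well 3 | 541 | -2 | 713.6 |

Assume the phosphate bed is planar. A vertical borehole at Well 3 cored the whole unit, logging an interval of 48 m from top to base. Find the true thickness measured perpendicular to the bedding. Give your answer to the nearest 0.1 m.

46.7 m

Two edge vectors: Well 1→Well 2 = (-234, 90, 25.6), Well 1→Well 3 = (-184, -331, 86.3).
Normal n = (Well 1→Well 2) × (Well 1→Well 3) = (16240.6, 15483.8, 94014).
So ∂z/∂E = −n_x/n_z = −0.17275 and ∂z/∂N = −n_y/n_z = −0.16470.
|∇z| = √(a²+b²) = 0.23868, so dip δ = arctan(0.23868) = 13.42°.
True thickness = vertical thickness × cos δ = 48 × cos 13.42° = 46.7 m.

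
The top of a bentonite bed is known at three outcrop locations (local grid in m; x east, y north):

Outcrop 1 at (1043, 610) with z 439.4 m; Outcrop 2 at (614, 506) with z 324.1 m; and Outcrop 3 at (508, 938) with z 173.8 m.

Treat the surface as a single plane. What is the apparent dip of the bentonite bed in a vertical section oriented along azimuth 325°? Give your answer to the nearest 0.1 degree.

Let the plane be z = a·x + b·y + c.
Outcrop 2−Outcrop 1: −429a − 104b = −115.3;  Outcrop 3−Outcrop 1: −535a + 328b = −265.6.
Solving gives a = 0.33328, b = −0.26614.
Unit vector along 325° is (sin 325°, cos 325°) = (-0.5736, 0.8192).
Slope in that direction = a·(-0.5736) + b·(0.8192) = −0.40917.
Apparent dip = arctan|0.40917| = 22.3° (true dip is 23.1°, so apparent ≤ true as expected).

22.3°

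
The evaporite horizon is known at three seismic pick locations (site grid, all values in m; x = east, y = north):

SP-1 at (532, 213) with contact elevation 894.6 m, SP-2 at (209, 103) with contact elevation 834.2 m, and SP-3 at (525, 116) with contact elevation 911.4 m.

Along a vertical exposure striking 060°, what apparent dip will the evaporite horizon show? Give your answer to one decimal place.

Two edge vectors: SP-1→SP-2 = (-323, -110, -60.4), SP-1→SP-3 = (-7, -97, 16.8).
Normal n = (SP-1→SP-2) × (SP-1→SP-3) = (-7706.8, 5849.2, 30561).
So ∂z/∂x = −n_x/n_z = 0.25218 and ∂z/∂y = −n_y/n_z = −0.19139.
Unit vector along 060° is (sin 60°, cos 60°) = (0.8660, 0.5000).
Slope in that direction = a·(0.8660) + b·(0.5000) = 0.12270.
Apparent dip = arctan|0.12270| = 7.0° (true dip is 17.6°, so apparent ≤ true as expected).

7.0°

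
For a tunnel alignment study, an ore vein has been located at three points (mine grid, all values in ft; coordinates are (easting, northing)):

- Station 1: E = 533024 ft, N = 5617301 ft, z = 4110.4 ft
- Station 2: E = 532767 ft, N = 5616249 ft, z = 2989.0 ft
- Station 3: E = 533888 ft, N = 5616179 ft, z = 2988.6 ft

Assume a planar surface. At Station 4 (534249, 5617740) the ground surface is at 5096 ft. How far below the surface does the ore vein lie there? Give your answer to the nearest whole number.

445 ft

Let the plane be z = a·E + b·N + c.
Station 2−Station 1: −257a − 1052b = −1121.4;  Station 3−Station 1: 864a − 1122b = −1121.8.
Solving gives a = 0.06521204, b = 1.05003850.
Then c = 4110.4 − a·533024 − b·5617301 = −5929031.52.
At (534249, 5617740): z_contact = 34839.5 + 5898843.3 − 5929031.52 = 4651.3 ft.
Depth below ground = 5096 − 4651.3 = 445 ft.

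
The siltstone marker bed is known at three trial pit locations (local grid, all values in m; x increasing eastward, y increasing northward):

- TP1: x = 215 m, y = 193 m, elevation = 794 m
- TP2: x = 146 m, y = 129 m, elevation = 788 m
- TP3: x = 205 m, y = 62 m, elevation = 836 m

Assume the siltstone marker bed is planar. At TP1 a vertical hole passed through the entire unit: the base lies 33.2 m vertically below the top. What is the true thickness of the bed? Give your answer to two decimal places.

Two edge vectors: TP1→TP2 = (-69, -64, -6), TP1→TP3 = (-10, -131, 42).
Normal n = (TP1→TP2) × (TP1→TP3) = (-3474, 2958, 8399).
So ∂z/∂x = −n_x/n_z = 0.41362 and ∂z/∂y = −n_y/n_z = −0.35218.
|∇z| = √(a²+b²) = 0.54325, so dip δ = arctan(0.54325) = 28.51°.
True thickness = vertical thickness × cos δ = 33.2 × cos 28.51° = 29.17 m.

29.17 m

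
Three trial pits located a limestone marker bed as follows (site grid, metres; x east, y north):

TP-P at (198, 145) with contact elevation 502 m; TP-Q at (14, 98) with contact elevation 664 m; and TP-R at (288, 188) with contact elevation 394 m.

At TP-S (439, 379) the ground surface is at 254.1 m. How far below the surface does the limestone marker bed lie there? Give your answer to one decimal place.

Let the plane be z = a·x + b·y + c.
TP-Q−TP-P: −184a − 47b = 162;  TP-R−TP-P: 90a + 43b = −108.
Solving gives a = −0.51331, b = −1.43726.
Then c = 502 − a·198 − b·145 = 812.04.
At (439, 379): z_contact = −225.34 − 544.72 + 812.04 = 41.97 m.
Depth below ground = 254.1 − 41.97 = 212.1 m.

212.1 m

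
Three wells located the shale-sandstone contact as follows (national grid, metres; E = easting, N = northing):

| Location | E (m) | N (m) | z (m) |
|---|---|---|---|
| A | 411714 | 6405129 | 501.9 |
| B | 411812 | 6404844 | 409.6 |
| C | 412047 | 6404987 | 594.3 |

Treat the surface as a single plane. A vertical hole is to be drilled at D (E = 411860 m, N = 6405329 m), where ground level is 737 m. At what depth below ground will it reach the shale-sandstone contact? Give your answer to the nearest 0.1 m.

Let the plane be z = a·E + b·N + c.
B−A: 98a − 285b = −92.3;  C−A: 333a − 142b = 92.4.
Solving gives a = 0.486987122, b = 0.491314870.
Then c = 501.9 − a·411714 − b·6405129 = −3346932.64.
At (411860, 6405329): z_contact = 200570.52 + 3147033.38 − 3346932.64 = 671.26 m.
Depth below ground = 737 − 671.26 = 65.7 m.

65.7 m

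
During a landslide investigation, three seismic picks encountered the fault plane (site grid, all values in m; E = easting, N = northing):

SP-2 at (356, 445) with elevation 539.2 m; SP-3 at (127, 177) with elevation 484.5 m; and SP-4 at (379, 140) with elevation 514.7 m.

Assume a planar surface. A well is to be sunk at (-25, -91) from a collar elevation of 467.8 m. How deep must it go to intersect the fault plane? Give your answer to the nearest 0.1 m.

27.8 m

Let the plane be z = a·E + b·N + c.
SP-3−SP-2: −229a − 268b = −54.7;  SP-4−SP-2: 23a − 305b = −24.5.
Solving gives a = 0.13311, b = 0.09037.
Then c = 539.2 − a·356 − b·445 = 451.60.
At (-25, -91): z_contact = −3.33 − 8.22 + 451.60 = 440.05 m.
Depth below ground = 467.8 − 440.05 = 27.8 m.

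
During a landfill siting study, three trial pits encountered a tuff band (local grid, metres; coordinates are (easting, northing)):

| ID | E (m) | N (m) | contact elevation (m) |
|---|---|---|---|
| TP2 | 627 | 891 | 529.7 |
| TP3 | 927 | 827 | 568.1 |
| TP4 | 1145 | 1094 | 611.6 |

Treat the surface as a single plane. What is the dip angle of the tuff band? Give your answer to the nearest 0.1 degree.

Two edge vectors: TP2→TP3 = (300, -64, 38.4), TP2→TP4 = (518, 203, 81.9).
Normal n = (TP2→TP3) × (TP2→TP4) = (-13036.8, -4678.8, 94052).
So ∂z/∂E = −n_x/n_z = 0.13861 and ∂z/∂N = −n_y/n_z = 0.04975.
Gradient magnitude |∇z| = √(a² + b²) = √(0.01921 + 0.00247) = 0.14727.
True dip = arctan(0.14727) = 8.4°, dipping toward WSW (azimuth ≈ 250°).

8.4°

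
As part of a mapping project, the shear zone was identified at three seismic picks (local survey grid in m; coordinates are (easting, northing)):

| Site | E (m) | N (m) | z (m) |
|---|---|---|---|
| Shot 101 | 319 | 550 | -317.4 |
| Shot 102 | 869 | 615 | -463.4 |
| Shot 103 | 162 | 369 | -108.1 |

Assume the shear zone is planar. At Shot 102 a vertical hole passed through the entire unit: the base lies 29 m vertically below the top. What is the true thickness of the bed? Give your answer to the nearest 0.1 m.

20.1 m

Two edge vectors: Shot 101→Shot 102 = (550, 65, -146), Shot 101→Shot 103 = (-157, -181, 209.3).
Normal n = (Shot 101→Shot 102) × (Shot 101→Shot 103) = (-12821.5, -92193, -89345).
So ∂z/∂E = −n_x/n_z = −0.14351 and ∂z/∂N = −n_y/n_z = −1.03188.
|∇z| = √(a²+b²) = 1.04181, so dip δ = arctan(1.04181) = 46.17°.
True thickness = vertical thickness × cos δ = 29 × cos 46.17° = 20.1 m.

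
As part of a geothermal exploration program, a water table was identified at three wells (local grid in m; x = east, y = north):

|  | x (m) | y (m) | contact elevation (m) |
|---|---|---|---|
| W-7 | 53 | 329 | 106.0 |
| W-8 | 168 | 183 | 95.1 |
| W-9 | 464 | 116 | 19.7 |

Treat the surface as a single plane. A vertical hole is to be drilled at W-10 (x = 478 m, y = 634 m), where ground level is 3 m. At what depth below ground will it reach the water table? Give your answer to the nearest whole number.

Two edge vectors: W-7→W-8 = (115, -146, -10.9), W-7→W-9 = (411, -213, -86.3).
Normal n = (W-7→W-8) × (W-7→W-9) = (10278.1, 5444.6, 35511).
So ∂z/∂x = −n_x/n_z = −0.28943 and ∂z/∂y = −n_y/n_z = −0.15332.
Intercept c from W-7: 106 + 15.34 + 50.44 = 171.78.
At (478, 634): z_contact = −138.3 − 97.2 + 171.78 = -63.8 m.
Depth below ground = 3 − (-63.8) = 67 m.

67 m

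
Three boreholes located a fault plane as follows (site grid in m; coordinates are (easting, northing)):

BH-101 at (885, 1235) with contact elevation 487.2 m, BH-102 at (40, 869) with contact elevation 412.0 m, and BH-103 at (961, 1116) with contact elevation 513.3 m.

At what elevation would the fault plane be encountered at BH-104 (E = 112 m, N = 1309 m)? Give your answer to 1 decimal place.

Two edge vectors: BH-101→BH-102 = (-845, -366, -75.2), BH-101→BH-103 = (76, -119, 26.1).
Normal n = (BH-101→BH-102) × (BH-101→BH-103) = (-18501.4, 16339.3, 128371).
So ∂z/∂E = −n_x/n_z = 0.144124 and ∂z/∂N = −n_y/n_z = −0.127282.
Intercept c from BH-101: 487.2 − 127.55 + 157.19 = 516.84.
At (112, 1309): z = 16.1 − 166.6 + 516.84 = 366.4 m.

366.4 m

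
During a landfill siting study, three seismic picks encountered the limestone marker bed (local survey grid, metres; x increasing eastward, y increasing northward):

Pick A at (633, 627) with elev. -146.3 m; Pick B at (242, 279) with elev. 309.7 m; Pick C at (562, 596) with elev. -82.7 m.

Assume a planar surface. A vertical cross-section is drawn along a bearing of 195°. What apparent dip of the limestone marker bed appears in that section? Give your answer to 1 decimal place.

Let the plane be z = a·x + b·y + c.
Pick B−Pick A: −391a − 348b = 456;  Pick C−Pick A: −71a − 31b = 63.6.
Solving gives a = −0.63532, b = −0.59652.
Unit vector along 195° is (sin 195°, cos 195°) = (-0.2588, -0.9659).
Slope in that direction = a·(-0.2588) + b·(-0.9659) = 0.74063.
Apparent dip = arctan|0.74063| = 36.5° (true dip is 41.1°, so apparent ≤ true as expected).

36.5°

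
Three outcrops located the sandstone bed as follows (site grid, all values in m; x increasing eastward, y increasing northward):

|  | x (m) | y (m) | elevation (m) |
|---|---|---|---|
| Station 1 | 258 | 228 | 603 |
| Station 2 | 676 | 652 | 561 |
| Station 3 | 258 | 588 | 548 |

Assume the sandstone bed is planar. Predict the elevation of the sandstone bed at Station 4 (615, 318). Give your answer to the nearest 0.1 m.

Let the plane be z = a·x + b·y + c.
Station 2−Station 1: 418a + 424b = −42;  Station 3−Station 1: 0a + 360b = −55.
Solving gives a = 0.05449, b = −0.15278.
Then c = 603 − a·258 − b·228 = 623.77.
At (615, 318): z = 33.5 − 48.6 + 623.77 = 608.7 m.

608.7 m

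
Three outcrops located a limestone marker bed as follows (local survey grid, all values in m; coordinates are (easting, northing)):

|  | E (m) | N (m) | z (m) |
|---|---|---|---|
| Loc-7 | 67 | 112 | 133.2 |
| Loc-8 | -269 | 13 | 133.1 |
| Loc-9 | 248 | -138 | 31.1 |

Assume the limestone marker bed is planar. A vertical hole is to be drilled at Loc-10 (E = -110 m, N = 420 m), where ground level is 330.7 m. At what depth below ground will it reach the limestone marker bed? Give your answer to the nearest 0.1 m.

Let the plane be z = a·E + b·N + c.
Loc-8−Loc-7: −336a − 99b = −0.1;  Loc-9−Loc-7: 181a − 250b = −102.1.
Solving gives a = −0.09893, b = 0.33677.
Then c = 133.2 − a·67 − b·112 = 102.11.
At (-110, 420): z_contact = 10.88 + 141.45 + 102.11 = 254.44 m.
Depth below ground = 330.7 − 254.44 = 76.3 m.

76.3 m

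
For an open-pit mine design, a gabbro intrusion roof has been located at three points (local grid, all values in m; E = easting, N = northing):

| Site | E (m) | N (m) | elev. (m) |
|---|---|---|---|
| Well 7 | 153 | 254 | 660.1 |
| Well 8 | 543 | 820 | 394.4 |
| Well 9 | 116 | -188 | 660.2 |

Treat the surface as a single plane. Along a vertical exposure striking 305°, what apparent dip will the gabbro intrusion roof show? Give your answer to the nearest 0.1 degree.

Two edge vectors: Well 7→Well 8 = (390, 566, -265.7), Well 7→Well 9 = (-37, -442, 0.1).
Normal n = (Well 7→Well 8) × (Well 7→Well 9) = (-117382.8, 9791.9, -151438).
So ∂z/∂E = −n_x/n_z = −0.77512 and ∂z/∂N = −n_y/n_z = 0.06466.
Unit vector along 305° is (sin 305°, cos 305°) = (-0.8192, 0.5736).
Slope in that direction = a·(-0.8192) + b·(0.5736) = 0.67203.
Apparent dip = arctan|0.67203| = 33.9° (true dip is 37.9°, so apparent ≤ true as expected).

33.9°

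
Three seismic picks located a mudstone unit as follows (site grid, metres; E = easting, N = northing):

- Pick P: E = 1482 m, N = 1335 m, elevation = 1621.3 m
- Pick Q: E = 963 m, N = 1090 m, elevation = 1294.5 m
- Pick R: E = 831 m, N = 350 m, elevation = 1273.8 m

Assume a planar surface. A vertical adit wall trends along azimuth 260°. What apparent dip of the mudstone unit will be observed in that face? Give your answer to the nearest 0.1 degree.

Let the plane be z = a·E + b·N + c.
Pick Q−Pick P: −519a − 245b = −326.8;  Pick R−Pick P: −651a − 985b = −347.5.
Solving gives a = 0.67315, b = −0.09210.
Unit vector along 260° is (sin 260°, cos 260°) = (-0.9848, -0.1736).
Slope in that direction = a·(-0.9848) + b·(-0.1736) = −0.64693.
Apparent dip = arctan|0.64693| = 32.9° (true dip is 34.2°, so apparent ≤ true as expected).

32.9°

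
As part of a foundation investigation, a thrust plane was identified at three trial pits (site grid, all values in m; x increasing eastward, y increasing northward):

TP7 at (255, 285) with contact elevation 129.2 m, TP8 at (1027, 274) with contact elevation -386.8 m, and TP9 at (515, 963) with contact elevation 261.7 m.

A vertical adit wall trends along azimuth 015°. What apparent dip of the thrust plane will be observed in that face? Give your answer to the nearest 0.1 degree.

Two edge vectors: TP7→TP8 = (772, -11, -516), TP7→TP9 = (260, 678, 132.5).
Normal n = (TP7→TP8) × (TP7→TP9) = (348390.5, -236450, 526276).
So ∂z/∂x = −n_x/n_z = −0.66199 and ∂z/∂y = −n_y/n_z = 0.44929.
Unit vector along 015° is (sin 15°, cos 15°) = (0.2588, 0.9659).
Slope in that direction = a·(0.2588) + b·(0.9659) = 0.26264.
Apparent dip = arctan|0.26264| = 14.7° (true dip is 38.7°, so apparent ≤ true as expected).

14.7°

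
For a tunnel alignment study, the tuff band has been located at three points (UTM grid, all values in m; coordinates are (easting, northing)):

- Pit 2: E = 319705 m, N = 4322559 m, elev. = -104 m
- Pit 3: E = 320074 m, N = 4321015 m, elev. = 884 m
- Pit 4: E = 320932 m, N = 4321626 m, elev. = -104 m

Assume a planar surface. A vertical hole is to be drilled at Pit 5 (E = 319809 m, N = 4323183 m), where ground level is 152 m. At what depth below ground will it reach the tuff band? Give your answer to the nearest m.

Let the plane be z = a·E + b·N + c.
Pit 3−Pit 2: 369a − 1544b = 988;  Pit 4−Pit 2: 1227a − 933b = 0.
Solving gives a = −0.59463131, b = −0.78200709.
Then c = -104 − a·319705 − b·4322559 = 3570274.41.
At (319809, 4323183): z_contact = −190168.4 − 3380759.8 + 3570274.41 = -653.8 m.
Depth below ground = 152 − (-653.8) = 806 m.

806 m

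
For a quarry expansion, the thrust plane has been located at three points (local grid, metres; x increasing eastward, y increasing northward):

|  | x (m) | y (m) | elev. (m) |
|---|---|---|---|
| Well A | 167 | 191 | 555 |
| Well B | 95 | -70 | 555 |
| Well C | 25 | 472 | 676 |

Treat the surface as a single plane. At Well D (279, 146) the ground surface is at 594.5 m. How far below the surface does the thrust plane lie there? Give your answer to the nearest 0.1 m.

108.1 m

Let the plane be z = a·x + b·y + c.
Well B−Well A: −72a − 261b = 0;  Well C−Well A: −142a + 281b = 121.
Solving gives a = −0.55121, b = 0.15206.
Then c = 555 − a·167 − b·191 = 618.01.
At (279, 146): z_contact = −153.79 + 22.20 + 618.01 = 486.42 m.
Depth below ground = 594.5 − 486.42 = 108.1 m.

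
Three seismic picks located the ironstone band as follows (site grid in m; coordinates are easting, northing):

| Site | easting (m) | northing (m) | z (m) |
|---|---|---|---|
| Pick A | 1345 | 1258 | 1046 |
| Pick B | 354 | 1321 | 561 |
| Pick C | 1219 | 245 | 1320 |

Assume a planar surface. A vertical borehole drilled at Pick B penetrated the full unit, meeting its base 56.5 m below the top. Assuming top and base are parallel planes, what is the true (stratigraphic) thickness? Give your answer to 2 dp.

Let the plane be z = a·easting + b·northing + c.
Pick B−Pick A: −991a + 63b = −485;  Pick C−Pick A: −126a − 1013b = 274.
Solving gives a = 0.46850, b = −0.32876.
|∇z| = √(a²+b²) = 0.57234, so dip δ = arctan(0.57234) = 29.78°.
True thickness = vertical thickness × cos δ = 56.5 × cos 29.78° = 49.04 m.

49.04 m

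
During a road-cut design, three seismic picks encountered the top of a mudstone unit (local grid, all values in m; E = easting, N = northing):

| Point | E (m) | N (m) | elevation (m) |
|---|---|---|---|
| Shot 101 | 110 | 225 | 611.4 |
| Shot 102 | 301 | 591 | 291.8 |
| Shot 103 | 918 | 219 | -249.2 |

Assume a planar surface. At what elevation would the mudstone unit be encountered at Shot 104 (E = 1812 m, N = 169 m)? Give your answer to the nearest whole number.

Let the plane be z = a·E + b·N + c.
Shot 102−Shot 101: 191a + 366b = −319.6;  Shot 103−Shot 101: 808a − 6b = −860.6.
Solving gives a = −1.06745, b = −0.31617.
Then c = 611.4 − a·110 − b·225 = 799.96.
At (1812, 169): z = −1934.2 − 53.4 + 799.96 = -1187.7 m.

-1188 m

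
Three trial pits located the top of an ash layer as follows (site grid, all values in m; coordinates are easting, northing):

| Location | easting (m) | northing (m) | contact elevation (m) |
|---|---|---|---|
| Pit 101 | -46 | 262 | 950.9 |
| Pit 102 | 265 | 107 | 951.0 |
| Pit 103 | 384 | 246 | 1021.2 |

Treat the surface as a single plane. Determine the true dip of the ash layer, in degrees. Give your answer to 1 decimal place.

Two edge vectors: Pit 101→Pit 102 = (311, -155, 0.1), Pit 101→Pit 103 = (430, -16, 70.3).
Normal n = (Pit 101→Pit 102) × (Pit 101→Pit 103) = (-10894.9, -21820.3, 61674).
So ∂z/∂easting = −n_x/n_z = 0.17665 and ∂z/∂northing = −n_y/n_z = 0.35380.
Gradient magnitude |∇z| = √(a² + b²) = √(0.03121 + 0.12517) = 0.39545.
True dip = arctan(0.39545) = 21.6°, dipping toward SSW (azimuth ≈ 207°).

21.6°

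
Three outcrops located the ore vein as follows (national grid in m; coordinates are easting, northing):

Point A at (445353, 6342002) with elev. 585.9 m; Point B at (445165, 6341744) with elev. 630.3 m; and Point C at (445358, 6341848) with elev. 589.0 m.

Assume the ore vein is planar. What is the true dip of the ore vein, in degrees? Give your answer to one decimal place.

Let the plane be z = a·easting + b·northing + c.
Point B−Point A: −188a − 258b = 44.4;  Point C−Point A: 5a − 154b = 3.1.
Solving gives a = −0.19965, b = −0.02661.
Gradient magnitude |∇z| = √(a² + b²) = √(0.03986 + 0.00071) = 0.20142.
True dip = arctan(0.20142) = 11.4°, dipping toward E (azimuth ≈ 082°).

11.4°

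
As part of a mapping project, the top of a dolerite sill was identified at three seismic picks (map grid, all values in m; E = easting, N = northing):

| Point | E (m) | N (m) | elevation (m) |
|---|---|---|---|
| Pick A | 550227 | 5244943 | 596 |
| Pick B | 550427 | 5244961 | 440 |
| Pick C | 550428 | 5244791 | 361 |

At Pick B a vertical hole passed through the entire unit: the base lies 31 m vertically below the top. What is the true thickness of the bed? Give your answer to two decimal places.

Two edge vectors: Pick A→Pick B = (200, 18, -156), Pick A→Pick C = (201, -152, -235).
Normal n = (Pick A→Pick B) × (Pick A→Pick C) = (-27942, 15644, -34018).
So ∂z/∂E = −n_x/n_z = −0.82139 and ∂z/∂N = −n_y/n_z = 0.45987.
|∇z| = √(a²+b²) = 0.94136, so dip δ = arctan(0.94136) = 43.27°.
True thickness = vertical thickness × cos δ = 31 × cos 43.27° = 22.57 m.

22.57 m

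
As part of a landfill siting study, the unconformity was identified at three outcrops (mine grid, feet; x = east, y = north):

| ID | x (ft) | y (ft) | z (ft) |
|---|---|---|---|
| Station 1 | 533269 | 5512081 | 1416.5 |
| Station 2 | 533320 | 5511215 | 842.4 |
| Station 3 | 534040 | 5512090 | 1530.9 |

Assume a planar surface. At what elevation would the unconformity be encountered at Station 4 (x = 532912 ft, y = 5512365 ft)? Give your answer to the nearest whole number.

1557 ft

Let the plane be z = a·x + b·y + c.
Station 2−Station 1: 51a − 866b = −574.1;  Station 3−Station 1: 771a + 9b = 114.4.
Solving gives a = 0.14054359, b = 0.67120984.
Then c = 1416.5 − a·533269 − b·5512081 = −3773294.06.
At (532912, 5512365): z = 74897.4 + 3699953.6 − 3773294.06 = 1556.9 ft.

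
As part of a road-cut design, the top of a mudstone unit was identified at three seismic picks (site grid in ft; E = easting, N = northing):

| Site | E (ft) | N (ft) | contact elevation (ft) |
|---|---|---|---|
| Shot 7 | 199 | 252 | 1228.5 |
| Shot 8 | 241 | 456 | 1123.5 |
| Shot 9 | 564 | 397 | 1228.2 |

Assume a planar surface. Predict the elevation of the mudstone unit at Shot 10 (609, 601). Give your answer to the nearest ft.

Two edge vectors: Shot 7→Shot 8 = (42, 204, -105), Shot 7→Shot 9 = (365, 145, -0.3).
Normal n = (Shot 7→Shot 8) × (Shot 7→Shot 9) = (15163.8, -38312.4, -68370).
So ∂z/∂E = −n_x/n_z = 0.22179 and ∂z/∂N = −n_y/n_z = −0.56037.
Intercept c from Shot 7: 1228.5 − 44.14 + 141.21 = 1325.58.
At (609, 601): z = 135.1 − 336.8 + 1325.58 = 1123.9 ft.

1124 ft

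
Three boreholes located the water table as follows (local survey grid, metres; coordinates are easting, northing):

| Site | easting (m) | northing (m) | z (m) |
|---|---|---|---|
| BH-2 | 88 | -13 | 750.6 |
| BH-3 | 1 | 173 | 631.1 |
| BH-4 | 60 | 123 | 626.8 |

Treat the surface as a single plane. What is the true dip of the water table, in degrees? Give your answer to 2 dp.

Two edge vectors: BH-2→BH-3 = (-87, 186, -119.5), BH-2→BH-4 = (-28, 136, -123.8).
Normal n = (BH-2→BH-3) × (BH-2→BH-4) = (-6774.8, -7424.6, -6624).
So ∂z/∂easting = −n_x/n_z = −1.02277 and ∂z/∂northing = −n_y/n_z = −1.12086.
Gradient magnitude |∇z| = √(a² + b²) = √(1.04605 + 1.25634) = 1.51736.
True dip = arctan(1.51736) = 56.61°, dipping toward NE (azimuth ≈ 042°).

56.61°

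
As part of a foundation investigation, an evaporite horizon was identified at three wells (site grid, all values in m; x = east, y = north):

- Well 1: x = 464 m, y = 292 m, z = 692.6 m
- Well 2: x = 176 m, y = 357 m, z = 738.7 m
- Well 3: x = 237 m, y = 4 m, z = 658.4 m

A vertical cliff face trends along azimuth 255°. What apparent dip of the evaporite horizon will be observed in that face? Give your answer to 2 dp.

Two edge vectors: Well 1→Well 2 = (-288, 65, 46.1), Well 1→Well 3 = (-227, -288, -34.2).
Normal n = (Well 1→Well 2) × (Well 1→Well 3) = (11053.8, -20314.3, 97699).
So ∂z/∂x = −n_x/n_z = −0.11314 and ∂z/∂y = −n_y/n_z = 0.20793.
Unit vector along 255° is (sin 255°, cos 255°) = (-0.9659, -0.2588).
Slope in that direction = a·(-0.9659) + b·(-0.2588) = 0.05547.
Apparent dip = arctan|0.05547| = 3.17° (true dip is 13.3°, so apparent ≤ true as expected).

3.17°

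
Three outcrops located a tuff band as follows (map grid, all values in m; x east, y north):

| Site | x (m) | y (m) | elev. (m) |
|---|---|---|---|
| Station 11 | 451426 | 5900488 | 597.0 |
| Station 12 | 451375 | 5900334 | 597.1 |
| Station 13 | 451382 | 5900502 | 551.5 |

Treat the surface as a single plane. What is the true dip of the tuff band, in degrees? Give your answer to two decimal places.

Two edge vectors: Station 11→Station 12 = (-51, -154, 0.1), Station 11→Station 13 = (-44, 14, -45.5).
Normal n = (Station 11→Station 12) × (Station 11→Station 13) = (7005.6, -2324.9, -7490).
So ∂z/∂x = −n_x/n_z = 0.93533 and ∂z/∂y = −n_y/n_z = −0.31040.
Gradient magnitude |∇z| = √(a² + b²) = √(0.87484 + 0.09635) = 0.98549.
True dip = arctan(0.98549) = 44.58°, dipping toward WNW (azimuth ≈ 288°).

44.58°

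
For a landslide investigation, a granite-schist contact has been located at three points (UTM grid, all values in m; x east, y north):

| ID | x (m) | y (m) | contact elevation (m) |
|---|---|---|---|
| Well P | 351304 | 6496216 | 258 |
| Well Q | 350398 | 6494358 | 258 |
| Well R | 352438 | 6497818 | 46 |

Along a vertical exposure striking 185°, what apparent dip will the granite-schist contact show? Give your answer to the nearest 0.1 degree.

Two edge vectors: Well P→Well Q = (-906, -1858, 0), Well P→Well R = (1134, 1602, -212).
Normal n = (Well P→Well Q) × (Well P→Well R) = (393896, -192072, 655560).
So ∂z/∂x = −n_x/n_z = −0.60085 and ∂z/∂y = −n_y/n_z = 0.29299.
Unit vector along 185° is (sin 185°, cos 185°) = (-0.0872, -0.9962).
Slope in that direction = a·(-0.0872) + b·(-0.9962) = −0.23951.
Apparent dip = arctan|0.23951| = 13.5° (true dip is 33.8°, so apparent ≤ true as expected).

13.5°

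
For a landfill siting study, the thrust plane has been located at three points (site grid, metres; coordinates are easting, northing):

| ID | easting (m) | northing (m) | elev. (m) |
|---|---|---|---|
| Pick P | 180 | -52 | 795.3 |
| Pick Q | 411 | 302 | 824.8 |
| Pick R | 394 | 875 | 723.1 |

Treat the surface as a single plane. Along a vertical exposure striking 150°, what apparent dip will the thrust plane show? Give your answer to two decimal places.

Let the plane be z = a·easting + b·northing + c.
Pick Q−Pick P: 231a + 354b = 29.5;  Pick R−Pick P: 214a + 927b = −72.2.
Solving gives a = 0.38232, b = −0.16614.
Unit vector along 150° is (sin 150°, cos 150°) = (0.5000, -0.8660).
Slope in that direction = a·(0.5000) + b·(-0.8660) = 0.33504.
Apparent dip = arctan|0.33504| = 18.52° (true dip is 22.6°, so apparent ≤ true as expected).

18.52°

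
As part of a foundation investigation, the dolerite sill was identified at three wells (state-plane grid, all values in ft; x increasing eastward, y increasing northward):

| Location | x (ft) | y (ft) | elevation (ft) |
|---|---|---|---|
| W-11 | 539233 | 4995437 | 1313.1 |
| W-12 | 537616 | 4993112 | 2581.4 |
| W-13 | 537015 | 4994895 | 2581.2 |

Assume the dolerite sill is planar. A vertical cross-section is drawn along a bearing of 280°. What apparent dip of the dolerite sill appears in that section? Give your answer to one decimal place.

Two edge vectors: W-11→W-12 = (-1617, -2325, 1268.3), W-11→W-13 = (-2218, -542, 1268.1).
Normal n = (W-11→W-12) × (W-11→W-13) = (-2260913.9, -762571.7, -4280436).
So ∂z/∂x = −n_x/n_z = −0.52820 and ∂z/∂y = −n_y/n_z = −0.17815.
Unit vector along 280° is (sin 280°, cos 280°) = (-0.9848, 0.1736).
Slope in that direction = a·(-0.9848) + b·(0.1736) = 0.48924.
Apparent dip = arctan|0.48924| = 26.1° (true dip is 29.1°, so apparent ≤ true as expected).

26.1°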